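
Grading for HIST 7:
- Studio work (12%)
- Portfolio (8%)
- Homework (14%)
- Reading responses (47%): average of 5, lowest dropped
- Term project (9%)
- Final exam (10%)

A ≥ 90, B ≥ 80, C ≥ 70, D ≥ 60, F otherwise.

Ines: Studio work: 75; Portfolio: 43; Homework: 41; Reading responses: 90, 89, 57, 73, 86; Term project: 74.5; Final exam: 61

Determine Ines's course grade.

Reading responses: drop 57 → average of remaining 4 = 338/4 = 84.5
Weighted total:
  Studio work 75 × 0.12 = 9
  Portfolio 43 × 0.08 = 3.44
  Homework 41 × 0.14 = 5.74
  Reading responses 84.5 × 0.47 = 39.715
  Term project 74.5 × 0.09 = 6.705
  Final exam 61 × 0.1 = 6.1
Sum = 70.7
70.7 is ≥ 70 and < 80 → C

C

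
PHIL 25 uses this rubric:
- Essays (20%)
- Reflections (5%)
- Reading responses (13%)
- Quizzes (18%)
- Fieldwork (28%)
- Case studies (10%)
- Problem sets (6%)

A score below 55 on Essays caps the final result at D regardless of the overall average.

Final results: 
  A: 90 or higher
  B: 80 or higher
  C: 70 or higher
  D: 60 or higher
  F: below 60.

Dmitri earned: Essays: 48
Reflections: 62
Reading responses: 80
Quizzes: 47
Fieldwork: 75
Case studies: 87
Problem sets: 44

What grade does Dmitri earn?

D

Essays score 48 < 55: minimum not met.
Weighted total:
  Essays 48 × 0.2 = 9.6
  Reflections 62 × 0.05 = 3.1
  Reading responses 80 × 0.13 = 10.4
  Quizzes 47 × 0.18 = 8.46
  Fieldwork 75 × 0.28 = 21
  Case studies 87 × 0.1 = 8.7
  Problem sets 44 × 0.06 = 2.64
Sum = 63.9
63.9 would be D; cap at D applies → D.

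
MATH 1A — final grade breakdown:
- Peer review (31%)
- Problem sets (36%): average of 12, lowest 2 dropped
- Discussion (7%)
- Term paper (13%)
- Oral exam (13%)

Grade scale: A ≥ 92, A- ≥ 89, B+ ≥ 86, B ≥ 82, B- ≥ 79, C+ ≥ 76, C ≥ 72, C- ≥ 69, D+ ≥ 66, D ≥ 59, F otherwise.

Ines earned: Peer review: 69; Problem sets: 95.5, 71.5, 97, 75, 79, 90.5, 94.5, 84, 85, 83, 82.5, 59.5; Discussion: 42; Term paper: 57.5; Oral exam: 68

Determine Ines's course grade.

C-

Problem sets: drop 59.5, 71.5 → average of remaining 10 = 866/10 = 86.6
Weighted total:
  Peer review 69 × 0.31 = 21.39
  Problem sets 86.6 × 0.36 = 31.176
  Discussion 42 × 0.07 = 2.94
  Term paper 57.5 × 0.13 = 7.475
  Oral exam 68 × 0.13 = 8.84
Sum = 71.821
71.821 is ≥ 69 and < 72 → C-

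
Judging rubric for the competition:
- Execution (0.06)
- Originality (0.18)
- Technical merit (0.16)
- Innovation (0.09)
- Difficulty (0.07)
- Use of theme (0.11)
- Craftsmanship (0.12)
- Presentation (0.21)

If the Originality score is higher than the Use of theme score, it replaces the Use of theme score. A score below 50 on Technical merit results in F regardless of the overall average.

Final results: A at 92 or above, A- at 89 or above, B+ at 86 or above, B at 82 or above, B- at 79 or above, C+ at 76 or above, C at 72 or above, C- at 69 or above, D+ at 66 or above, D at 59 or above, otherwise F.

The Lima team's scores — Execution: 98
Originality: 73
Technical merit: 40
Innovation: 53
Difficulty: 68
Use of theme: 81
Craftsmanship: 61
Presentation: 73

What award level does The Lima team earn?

Originality (73) ≤ Use of theme (81), so Use of theme stays at 81.
Technical merit score 40 < 50: minimum not met.
Weighted total:
  Execution 98 × 0.06 = 5.88
  Originality 73 × 0.18 = 13.14
  Technical merit 40 × 0.16 = 6.4
  Innovation 53 × 0.09 = 4.77
  Difficulty 68 × 0.07 = 4.76
  Use of theme 81 × 0.11 = 8.91
  Craftsmanship 61 × 0.12 = 7.32
  Presentation 73 × 0.21 = 15.33
Sum = 66.51
Because the Technical merit minimum was not met, the result is F.

F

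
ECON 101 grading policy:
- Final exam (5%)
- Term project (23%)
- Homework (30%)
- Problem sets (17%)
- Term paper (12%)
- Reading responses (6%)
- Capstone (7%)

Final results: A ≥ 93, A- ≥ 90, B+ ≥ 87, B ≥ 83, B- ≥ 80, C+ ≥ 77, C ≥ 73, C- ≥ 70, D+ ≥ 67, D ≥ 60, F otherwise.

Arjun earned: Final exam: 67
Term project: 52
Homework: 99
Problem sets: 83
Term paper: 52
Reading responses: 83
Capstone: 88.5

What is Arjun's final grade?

Weighted total:
  Final exam 67 × 0.05 = 3.35
  Term project 52 × 0.23 = 11.96
  Homework 99 × 0.3 = 29.7
  Problem sets 83 × 0.17 = 14.11
  Term paper 52 × 0.12 = 6.24
  Reading responses 83 × 0.06 = 4.98
  Capstone 88.5 × 0.07 = 6.195
Sum = 76.535
76.535 is ≥ 73 and < 77 → C

C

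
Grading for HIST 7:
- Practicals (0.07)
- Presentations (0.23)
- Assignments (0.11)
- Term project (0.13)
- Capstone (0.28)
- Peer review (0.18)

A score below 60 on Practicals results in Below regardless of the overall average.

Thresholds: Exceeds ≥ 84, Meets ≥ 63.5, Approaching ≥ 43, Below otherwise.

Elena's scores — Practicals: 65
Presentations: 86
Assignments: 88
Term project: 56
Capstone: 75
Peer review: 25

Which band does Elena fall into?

Practicals score 65 ≥ 60: minimum met.
Weighted total:
  Practicals 65 × 0.07 = 4.55
  Presentations 86 × 0.23 = 19.78
  Assignments 88 × 0.11 = 9.68
  Term project 56 × 0.13 = 7.28
  Capstone 75 × 0.28 = 21
  Peer review 25 × 0.18 = 4.5
Sum = 66.79
66.79 is ≥ 63.5 and < 84 → Meets

Meets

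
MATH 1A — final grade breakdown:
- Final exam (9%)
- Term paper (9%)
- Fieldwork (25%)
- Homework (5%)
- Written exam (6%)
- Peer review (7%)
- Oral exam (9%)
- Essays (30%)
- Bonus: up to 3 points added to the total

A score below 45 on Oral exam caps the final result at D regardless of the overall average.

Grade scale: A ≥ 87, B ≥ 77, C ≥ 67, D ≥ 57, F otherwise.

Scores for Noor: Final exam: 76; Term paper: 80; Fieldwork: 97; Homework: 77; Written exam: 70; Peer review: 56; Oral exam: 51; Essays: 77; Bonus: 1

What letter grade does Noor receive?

Oral exam score 51 ≥ 45: minimum met.
Weighted total:
  Final exam 76 × 0.09 = 6.84
  Term paper 80 × 0.09 = 7.2
  Fieldwork 97 × 0.25 = 24.25
  Homework 77 × 0.05 = 3.85
  Written exam 70 × 0.06 = 4.2
  Peer review 56 × 0.07 = 3.92
  Oral exam 51 × 0.09 = 4.59
  Essays 77 × 0.3 = 23.1
Sum = 77.95
Bonus: 77.95 + 1 = 78.95
78.95 is ≥ 77 and < 87 → B

B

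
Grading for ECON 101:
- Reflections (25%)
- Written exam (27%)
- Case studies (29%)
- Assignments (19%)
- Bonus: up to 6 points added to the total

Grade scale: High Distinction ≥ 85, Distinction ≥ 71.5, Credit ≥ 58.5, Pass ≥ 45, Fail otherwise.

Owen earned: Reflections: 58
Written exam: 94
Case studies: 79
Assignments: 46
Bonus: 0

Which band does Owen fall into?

Distinction

Weighted total:
  Reflections 58 × 0.25 = 14.5
  Written exam 94 × 0.27 = 25.38
  Case studies 79 × 0.29 = 22.91
  Assignments 46 × 0.19 = 8.74
Sum = 71.53
Bonus: 71.53 + 0 = 71.53
71.53 is ≥ 71.5 and < 85 → Distinction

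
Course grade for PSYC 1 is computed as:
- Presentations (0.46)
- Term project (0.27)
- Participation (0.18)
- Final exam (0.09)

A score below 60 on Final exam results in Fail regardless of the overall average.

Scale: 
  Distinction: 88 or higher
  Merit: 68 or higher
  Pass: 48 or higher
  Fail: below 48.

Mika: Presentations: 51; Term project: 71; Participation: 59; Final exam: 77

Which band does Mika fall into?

Pass

Final exam score 77 ≥ 60: minimum met.
Weighted total:
  Presentations 51 × 0.46 = 23.46
  Term project 71 × 0.27 = 19.17
  Participation 59 × 0.18 = 10.62
  Final exam 77 × 0.09 = 6.93
Sum = 60.18
60.18 is ≥ 48 and < 68 → Pass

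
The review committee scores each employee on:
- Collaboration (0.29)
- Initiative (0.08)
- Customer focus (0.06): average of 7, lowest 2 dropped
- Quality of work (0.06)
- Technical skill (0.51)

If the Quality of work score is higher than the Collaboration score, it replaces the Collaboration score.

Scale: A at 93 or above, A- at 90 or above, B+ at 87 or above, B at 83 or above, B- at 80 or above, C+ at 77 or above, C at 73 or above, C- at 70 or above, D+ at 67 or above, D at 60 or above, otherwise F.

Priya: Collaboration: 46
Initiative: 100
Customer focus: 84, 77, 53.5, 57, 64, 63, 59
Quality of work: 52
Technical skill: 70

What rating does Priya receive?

D

Customer focus: drop 53.5, 57 → average of remaining 5 = 347/5 = 69.4
Quality of work (52) > Collaboration (46), so Collaboration counts as 52.
Weighted total:
  Collaboration 52 × 0.29 = 15.08
  Initiative 100 × 0.08 = 8
  Customer focus 69.4 × 0.06 = 4.164
  Quality of work 52 × 0.06 = 3.12
  Technical skill 70 × 0.51 = 35.7
Sum = 66.064
66.064 is ≥ 60 and < 67 → D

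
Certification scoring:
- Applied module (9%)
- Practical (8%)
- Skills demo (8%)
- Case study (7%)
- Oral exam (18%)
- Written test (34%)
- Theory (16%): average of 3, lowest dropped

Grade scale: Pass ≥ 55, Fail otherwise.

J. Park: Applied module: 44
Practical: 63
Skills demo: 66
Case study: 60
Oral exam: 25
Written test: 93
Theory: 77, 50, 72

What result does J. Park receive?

Pass

Theory: drop 50 → average of remaining 2 = 149/2 = 74.5
Weighted total:
  Applied module 44 × 0.09 = 3.96
  Practical 63 × 0.08 = 5.04
  Skills demo 66 × 0.08 = 5.28
  Case study 60 × 0.07 = 4.2
  Oral exam 25 × 0.18 = 4.5
  Written test 93 × 0.34 = 31.62
  Theory 74.5 × 0.16 = 11.92
Sum = 66.52
66.52 ≥ 55 → Pass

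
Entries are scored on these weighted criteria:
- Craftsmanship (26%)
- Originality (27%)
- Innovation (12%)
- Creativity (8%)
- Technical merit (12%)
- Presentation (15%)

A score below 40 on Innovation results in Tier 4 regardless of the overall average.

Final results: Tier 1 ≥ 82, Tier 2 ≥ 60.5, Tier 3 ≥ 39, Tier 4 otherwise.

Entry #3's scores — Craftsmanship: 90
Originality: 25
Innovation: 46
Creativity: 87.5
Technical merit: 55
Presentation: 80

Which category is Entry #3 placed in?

Innovation score 46 ≥ 40: minimum met.
Weighted total:
  Craftsmanship 90 × 0.26 = 23.4
  Originality 25 × 0.27 = 6.75
  Innovation 46 × 0.12 = 5.52
  Creativity 87.5 × 0.08 = 7
  Technical merit 55 × 0.12 = 6.6
  Presentation 80 × 0.15 = 12
Sum = 61.27
61.27 is ≥ 60.5 and < 82 → Tier 2

Tier 2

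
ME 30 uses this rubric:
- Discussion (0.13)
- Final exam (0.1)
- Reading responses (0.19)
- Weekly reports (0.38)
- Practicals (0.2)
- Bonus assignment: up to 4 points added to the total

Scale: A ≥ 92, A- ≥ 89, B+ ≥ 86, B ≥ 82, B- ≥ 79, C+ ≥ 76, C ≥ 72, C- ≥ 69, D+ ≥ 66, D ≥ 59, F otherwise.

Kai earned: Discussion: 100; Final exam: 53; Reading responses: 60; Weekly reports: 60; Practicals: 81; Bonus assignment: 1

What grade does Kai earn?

C-

Weighted total:
  Discussion 100 × 0.13 = 13
  Final exam 53 × 0.1 = 5.3
  Reading responses 60 × 0.19 = 11.4
  Weekly reports 60 × 0.38 = 22.8
  Practicals 81 × 0.2 = 16.2
Sum = 68.7
Bonus assignment: 68.7 + 1 = 69.7
69.7 is ≥ 69 and < 72 → C-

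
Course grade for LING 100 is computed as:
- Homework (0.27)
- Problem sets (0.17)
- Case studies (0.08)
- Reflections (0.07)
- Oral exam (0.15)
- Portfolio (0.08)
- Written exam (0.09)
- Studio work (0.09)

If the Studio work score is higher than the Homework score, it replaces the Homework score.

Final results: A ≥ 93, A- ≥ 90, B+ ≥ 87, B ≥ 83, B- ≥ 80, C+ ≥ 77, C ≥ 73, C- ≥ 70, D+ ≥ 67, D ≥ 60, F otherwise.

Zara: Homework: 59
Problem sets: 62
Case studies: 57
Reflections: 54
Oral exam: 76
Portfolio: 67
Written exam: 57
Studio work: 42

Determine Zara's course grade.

D

Studio work (42) ≤ Homework (59), so Homework stays at 59.
Weighted total:
  Homework 59 × 0.27 = 15.93
  Problem sets 62 × 0.17 = 10.54
  Case studies 57 × 0.08 = 4.56
  Reflections 54 × 0.07 = 3.78
  Oral exam 76 × 0.15 = 11.4
  Portfolio 67 × 0.08 = 5.36
  Written exam 57 × 0.09 = 5.13
  Studio work 42 × 0.09 = 3.78
Sum = 60.48
60.48 is ≥ 60 and < 67 → D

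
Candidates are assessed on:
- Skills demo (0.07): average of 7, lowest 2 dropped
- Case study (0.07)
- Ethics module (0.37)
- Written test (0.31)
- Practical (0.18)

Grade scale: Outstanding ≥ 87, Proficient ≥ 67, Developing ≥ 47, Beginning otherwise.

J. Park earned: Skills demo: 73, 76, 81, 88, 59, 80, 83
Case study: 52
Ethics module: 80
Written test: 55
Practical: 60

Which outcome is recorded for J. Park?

Skills demo: drop 59, 73 → average of remaining 5 = 408/5 = 81.6
Weighted total:
  Skills demo 81.6 × 0.07 = 5.712
  Case study 52 × 0.07 = 3.64
  Ethics module 80 × 0.37 = 29.6
  Written test 55 × 0.31 = 17.05
  Practical 60 × 0.18 = 10.8
Sum = 66.802
66.802 is ≥ 47 and < 67 → Developing

Developing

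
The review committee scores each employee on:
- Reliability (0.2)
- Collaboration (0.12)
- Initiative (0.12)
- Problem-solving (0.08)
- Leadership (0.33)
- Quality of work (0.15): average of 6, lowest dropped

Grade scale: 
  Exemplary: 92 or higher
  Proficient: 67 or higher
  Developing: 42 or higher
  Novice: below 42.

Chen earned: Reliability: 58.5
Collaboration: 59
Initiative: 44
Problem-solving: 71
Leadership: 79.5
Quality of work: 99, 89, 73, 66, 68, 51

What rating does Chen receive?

Proficient

Quality of work: drop 51 → average of remaining 5 = 395/5 = 79
Weighted total:
  Reliability 58.5 × 0.2 = 11.7
  Collaboration 59 × 0.12 = 7.08
  Initiative 44 × 0.12 = 5.28
  Problem-solving 71 × 0.08 = 5.68
  Leadership 79.5 × 0.33 = 26.235
  Quality of work 79 × 0.15 = 11.85
Sum = 67.825
67.825 is ≥ 67 and < 92 → Proficient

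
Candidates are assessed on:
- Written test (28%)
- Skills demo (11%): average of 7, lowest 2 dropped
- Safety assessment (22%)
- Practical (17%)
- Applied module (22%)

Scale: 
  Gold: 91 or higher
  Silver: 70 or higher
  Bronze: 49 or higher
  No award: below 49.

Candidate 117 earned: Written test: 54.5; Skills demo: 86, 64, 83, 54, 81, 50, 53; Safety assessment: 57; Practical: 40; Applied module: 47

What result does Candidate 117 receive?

Bronze

Skills demo: drop 50, 53 → average of remaining 5 = 368/5 = 73.6
Weighted total:
  Written test 54.5 × 0.28 = 15.26
  Skills demo 73.6 × 0.11 = 8.096
  Safety assessment 57 × 0.22 = 12.54
  Practical 40 × 0.17 = 6.8
  Applied module 47 × 0.22 = 10.34
Sum = 53.036
53.036 is ≥ 49 and < 70 → Bronze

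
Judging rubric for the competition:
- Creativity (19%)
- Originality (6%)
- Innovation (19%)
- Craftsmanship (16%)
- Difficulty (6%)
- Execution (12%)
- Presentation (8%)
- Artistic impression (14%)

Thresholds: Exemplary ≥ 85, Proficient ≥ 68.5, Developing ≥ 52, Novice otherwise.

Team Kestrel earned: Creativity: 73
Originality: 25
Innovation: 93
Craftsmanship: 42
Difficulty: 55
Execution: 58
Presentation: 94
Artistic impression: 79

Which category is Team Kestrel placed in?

Proficient

Weighted total:
  Creativity 73 × 0.19 = 13.87
  Originality 25 × 0.06 = 1.5
  Innovation 93 × 0.19 = 17.67
  Craftsmanship 42 × 0.16 = 6.72
  Difficulty 55 × 0.06 = 3.3
  Execution 58 × 0.12 = 6.96
  Presentation 94 × 0.08 = 7.52
  Artistic impression 79 × 0.14 = 11.06
Sum = 68.6
68.6 is ≥ 68.5 and < 85 → Proficient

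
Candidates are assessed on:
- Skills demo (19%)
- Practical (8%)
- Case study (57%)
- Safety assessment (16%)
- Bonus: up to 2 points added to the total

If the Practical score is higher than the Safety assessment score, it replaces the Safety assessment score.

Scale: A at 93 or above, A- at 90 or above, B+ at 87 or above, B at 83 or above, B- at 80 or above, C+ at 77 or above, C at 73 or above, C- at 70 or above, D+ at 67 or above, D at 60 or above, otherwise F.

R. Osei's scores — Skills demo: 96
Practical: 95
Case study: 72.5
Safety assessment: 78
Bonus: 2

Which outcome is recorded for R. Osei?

B

Practical (95) > Safety assessment (78), so Safety assessment counts as 95.
Weighted total:
  Skills demo 96 × 0.19 = 18.24
  Practical 95 × 0.08 = 7.6
  Case study 72.5 × 0.57 = 41.325
  Safety assessment 95 × 0.16 = 15.2
Sum = 82.365
Bonus: 82.365 + 2 = 84.365
84.365 is ≥ 83 and < 87 → B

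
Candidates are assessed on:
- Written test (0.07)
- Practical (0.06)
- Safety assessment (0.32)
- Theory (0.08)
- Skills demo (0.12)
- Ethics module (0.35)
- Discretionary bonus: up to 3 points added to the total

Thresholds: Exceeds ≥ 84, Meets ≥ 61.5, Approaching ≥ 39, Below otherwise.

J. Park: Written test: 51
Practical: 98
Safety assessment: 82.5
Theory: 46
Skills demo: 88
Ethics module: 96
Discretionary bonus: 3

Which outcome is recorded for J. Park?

Weighted total:
  Written test 51 × 0.07 = 3.57
  Practical 98 × 0.06 = 5.88
  Safety assessment 82.5 × 0.32 = 26.4
  Theory 46 × 0.08 = 3.68
  Skills demo 88 × 0.12 = 10.56
  Ethics module 96 × 0.35 = 33.6
Sum = 83.69
Discretionary bonus: 83.69 + 3 = 86.69
86.69 ≥ 84 → Exceeds

Exceeds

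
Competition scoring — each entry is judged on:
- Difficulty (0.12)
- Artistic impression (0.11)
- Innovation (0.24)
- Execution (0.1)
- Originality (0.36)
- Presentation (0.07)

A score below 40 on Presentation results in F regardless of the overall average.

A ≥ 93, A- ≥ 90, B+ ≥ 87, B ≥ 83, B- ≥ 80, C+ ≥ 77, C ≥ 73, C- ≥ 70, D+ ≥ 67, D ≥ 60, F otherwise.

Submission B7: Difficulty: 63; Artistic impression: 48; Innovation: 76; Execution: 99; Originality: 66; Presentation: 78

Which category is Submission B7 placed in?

C-

Presentation score 78 ≥ 40: minimum met.
Weighted total:
  Difficulty 63 × 0.12 = 7.56
  Artistic impression 48 × 0.11 = 5.28
  Innovation 76 × 0.24 = 18.24
  Execution 99 × 0.1 = 9.9
  Originality 66 × 0.36 = 23.76
  Presentation 78 × 0.07 = 5.46
Sum = 70.2
70.2 is ≥ 70 and < 73 → C-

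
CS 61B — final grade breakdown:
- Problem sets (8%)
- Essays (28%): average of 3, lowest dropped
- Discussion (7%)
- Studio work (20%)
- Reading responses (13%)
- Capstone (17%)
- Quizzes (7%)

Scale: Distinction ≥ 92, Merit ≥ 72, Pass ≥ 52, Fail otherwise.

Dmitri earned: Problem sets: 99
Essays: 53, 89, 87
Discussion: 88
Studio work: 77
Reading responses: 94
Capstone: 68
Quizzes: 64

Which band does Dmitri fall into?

Merit

Essays: drop 53 → average of remaining 2 = 176/2 = 88
Weighted total:
  Problem sets 99 × 0.08 = 7.92
  Essays 88 × 0.28 = 24.64
  Discussion 88 × 0.07 = 6.16
  Studio work 77 × 0.2 = 15.4
  Reading responses 94 × 0.13 = 12.22
  Capstone 68 × 0.17 = 11.56
  Quizzes 64 × 0.07 = 4.48
Sum = 82.38
82.38 is ≥ 72 and < 92 → Merit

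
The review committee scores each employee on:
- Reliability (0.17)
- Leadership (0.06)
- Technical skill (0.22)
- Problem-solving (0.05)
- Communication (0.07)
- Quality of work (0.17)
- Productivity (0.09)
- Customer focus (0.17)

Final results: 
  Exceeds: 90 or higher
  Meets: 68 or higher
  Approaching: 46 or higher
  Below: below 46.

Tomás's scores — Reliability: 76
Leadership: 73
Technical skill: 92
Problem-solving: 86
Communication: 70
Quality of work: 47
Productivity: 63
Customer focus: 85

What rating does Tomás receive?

Meets

Weighted total:
  Reliability 76 × 0.17 = 12.92
  Leadership 73 × 0.06 = 4.38
  Technical skill 92 × 0.22 = 20.24
  Problem-solving 86 × 0.05 = 4.3
  Communication 70 × 0.07 = 4.9
  Quality of work 47 × 0.17 = 7.99
  Productivity 63 × 0.09 = 5.67
  Customer focus 85 × 0.17 = 14.45
Sum = 74.85
74.85 is ≥ 68 and < 90 → Meets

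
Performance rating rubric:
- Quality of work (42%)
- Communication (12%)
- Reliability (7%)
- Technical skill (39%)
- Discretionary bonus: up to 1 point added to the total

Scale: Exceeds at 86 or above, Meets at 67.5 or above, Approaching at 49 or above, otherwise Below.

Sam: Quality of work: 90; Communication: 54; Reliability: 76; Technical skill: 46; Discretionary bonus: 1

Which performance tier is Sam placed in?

Meets

Weighted total:
  Quality of work 90 × 0.42 = 37.8
  Communication 54 × 0.12 = 6.48
  Reliability 76 × 0.07 = 5.32
  Technical skill 46 × 0.39 = 17.94
Sum = 67.54
Discretionary bonus: 67.54 + 1 = 68.54
68.54 is ≥ 67.5 and < 86 → Meets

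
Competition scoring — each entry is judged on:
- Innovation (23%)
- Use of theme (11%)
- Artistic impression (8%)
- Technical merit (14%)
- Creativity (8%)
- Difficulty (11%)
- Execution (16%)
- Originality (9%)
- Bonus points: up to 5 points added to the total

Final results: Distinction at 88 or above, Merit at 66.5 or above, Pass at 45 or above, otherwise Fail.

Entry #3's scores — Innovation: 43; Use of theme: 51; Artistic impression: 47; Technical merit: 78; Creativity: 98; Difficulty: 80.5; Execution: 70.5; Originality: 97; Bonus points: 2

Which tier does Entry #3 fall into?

Weighted total:
  Innovation 43 × 0.23 = 9.89
  Use of theme 51 × 0.11 = 5.61
  Artistic impression 47 × 0.08 = 3.76
  Technical merit 78 × 0.14 = 10.92
  Creativity 98 × 0.08 = 7.84
  Difficulty 80.5 × 0.11 = 8.855
  Execution 70.5 × 0.16 = 11.28
  Originality 97 × 0.09 = 8.73
Sum = 66.885
Bonus points: 66.885 + 2 = 68.885
68.885 is ≥ 66.5 and < 88 → Merit

Merit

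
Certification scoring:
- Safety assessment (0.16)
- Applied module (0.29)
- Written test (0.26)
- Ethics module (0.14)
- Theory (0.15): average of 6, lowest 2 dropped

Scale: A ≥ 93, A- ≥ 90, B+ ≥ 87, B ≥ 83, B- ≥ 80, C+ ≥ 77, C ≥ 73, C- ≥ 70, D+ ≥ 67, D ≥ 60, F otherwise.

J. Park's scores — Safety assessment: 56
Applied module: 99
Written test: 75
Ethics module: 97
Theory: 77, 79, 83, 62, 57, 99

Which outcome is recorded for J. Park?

Theory: drop 57, 62 → average of remaining 4 = 338/4 = 84.5
Weighted total:
  Safety assessment 56 × 0.16 = 8.96
  Applied module 99 × 0.29 = 28.71
  Written test 75 × 0.26 = 19.5
  Ethics module 97 × 0.14 = 13.58
  Theory 84.5 × 0.15 = 12.675
Sum = 83.425
83.425 is ≥ 83 and < 87 → B

B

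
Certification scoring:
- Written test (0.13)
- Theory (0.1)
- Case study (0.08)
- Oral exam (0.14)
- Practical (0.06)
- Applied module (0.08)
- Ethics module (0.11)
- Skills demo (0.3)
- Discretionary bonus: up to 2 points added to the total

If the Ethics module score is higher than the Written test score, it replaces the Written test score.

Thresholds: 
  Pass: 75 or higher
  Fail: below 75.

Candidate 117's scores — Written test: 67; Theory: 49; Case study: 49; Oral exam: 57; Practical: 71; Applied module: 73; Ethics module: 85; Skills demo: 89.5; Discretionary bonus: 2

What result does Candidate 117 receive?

Pass

Ethics module (85) > Written test (67), so Written test counts as 85.
Weighted total:
  Written test 85 × 0.13 = 11.05
  Theory 49 × 0.1 = 4.9
  Case study 49 × 0.08 = 3.92
  Oral exam 57 × 0.14 = 7.98
  Practical 71 × 0.06 = 4.26
  Applied module 73 × 0.08 = 5.84
  Ethics module 85 × 0.11 = 9.35
  Skills demo 89.5 × 0.3 = 26.85
Sum = 74.15
Discretionary bonus: 74.15 + 2 = 76.15
76.15 ≥ 75 → Pass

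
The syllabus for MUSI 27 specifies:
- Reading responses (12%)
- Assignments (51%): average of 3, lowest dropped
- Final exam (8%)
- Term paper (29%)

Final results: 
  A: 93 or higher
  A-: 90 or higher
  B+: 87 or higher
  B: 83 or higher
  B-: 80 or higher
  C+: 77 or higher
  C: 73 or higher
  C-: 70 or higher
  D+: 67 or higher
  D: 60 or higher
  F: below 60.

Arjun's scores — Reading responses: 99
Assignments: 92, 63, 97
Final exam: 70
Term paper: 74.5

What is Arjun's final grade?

B+

Assignments: drop 63 → average of remaining 2 = 189/2 = 94.5
Weighted total:
  Reading responses 99 × 0.12 = 11.88
  Assignments 94.5 × 0.51 = 48.195
  Final exam 70 × 0.08 = 5.6
  Term paper 74.5 × 0.29 = 21.605
Sum = 87.28
87.28 is ≥ 87 and < 90 → B+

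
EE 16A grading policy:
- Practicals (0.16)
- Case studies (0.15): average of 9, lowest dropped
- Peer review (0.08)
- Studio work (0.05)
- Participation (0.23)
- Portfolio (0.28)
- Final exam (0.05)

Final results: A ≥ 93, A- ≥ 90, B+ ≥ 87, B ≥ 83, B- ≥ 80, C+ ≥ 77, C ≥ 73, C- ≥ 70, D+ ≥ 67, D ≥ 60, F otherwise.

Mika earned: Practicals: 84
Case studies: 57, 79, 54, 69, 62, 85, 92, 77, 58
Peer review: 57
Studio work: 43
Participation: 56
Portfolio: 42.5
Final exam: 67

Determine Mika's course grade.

Case studies: drop 54 → average of remaining 8 = 579/8 = 72.375
Weighted total:
  Practicals 84 × 0.16 = 13.44
  Case studies 72.375 × 0.15 = 10.85625
  Peer review 57 × 0.08 = 4.56
  Studio work 43 × 0.05 = 2.15
  Participation 56 × 0.23 = 12.88
  Portfolio 42.5 × 0.28 = 11.9
  Final exam 67 × 0.05 = 3.35
Sum = 59.13625
59.13625 < 60 → F

F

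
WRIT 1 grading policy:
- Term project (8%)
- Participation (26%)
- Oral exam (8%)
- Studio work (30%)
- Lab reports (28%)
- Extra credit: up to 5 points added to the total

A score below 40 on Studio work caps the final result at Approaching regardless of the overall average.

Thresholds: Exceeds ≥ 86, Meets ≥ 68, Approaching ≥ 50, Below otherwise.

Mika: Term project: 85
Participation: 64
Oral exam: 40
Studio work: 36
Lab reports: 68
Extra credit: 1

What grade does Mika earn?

Approaching

Studio work score 36 < 40: minimum not met.
Weighted total:
  Term project 85 × 0.08 = 6.8
  Participation 64 × 0.26 = 16.64
  Oral exam 40 × 0.08 = 3.2
  Studio work 36 × 0.3 = 10.8
  Lab reports 68 × 0.28 = 19.04
Sum = 56.48
Extra credit: 56.48 + 1 = 57.48
57.48 would be Approaching; cap at Approaching applies → Approaching.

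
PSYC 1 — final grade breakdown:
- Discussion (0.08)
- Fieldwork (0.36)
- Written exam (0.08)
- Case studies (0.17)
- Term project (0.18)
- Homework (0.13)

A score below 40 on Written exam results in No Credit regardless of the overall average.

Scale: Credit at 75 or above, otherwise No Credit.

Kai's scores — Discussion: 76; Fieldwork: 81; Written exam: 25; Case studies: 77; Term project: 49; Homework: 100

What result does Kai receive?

No Credit

Written exam score 25 < 40: minimum not met.
Weighted total:
  Discussion 76 × 0.08 = 6.08
  Fieldwork 81 × 0.36 = 29.16
  Written exam 25 × 0.08 = 2
  Case studies 77 × 0.17 = 13.09
  Term project 49 × 0.18 = 8.82
  Homework 100 × 0.13 = 13
Sum = 72.15
Because the Written exam minimum was not met, the result is No Credit.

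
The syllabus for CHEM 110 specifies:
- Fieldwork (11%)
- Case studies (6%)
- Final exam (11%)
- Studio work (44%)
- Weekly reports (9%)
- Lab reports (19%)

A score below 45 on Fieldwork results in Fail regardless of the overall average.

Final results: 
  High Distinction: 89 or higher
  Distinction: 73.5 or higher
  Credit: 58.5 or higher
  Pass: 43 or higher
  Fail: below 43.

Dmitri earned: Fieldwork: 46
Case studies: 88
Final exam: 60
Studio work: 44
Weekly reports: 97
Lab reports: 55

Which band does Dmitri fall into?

Fieldwork score 46 ≥ 45: minimum met.
Weighted total:
  Fieldwork 46 × 0.11 = 5.06
  Case studies 88 × 0.06 = 5.28
  Final exam 60 × 0.11 = 6.6
  Studio work 44 × 0.44 = 19.36
  Weekly reports 97 × 0.09 = 8.73
  Lab reports 55 × 0.19 = 10.45
Sum = 55.48
55.48 is ≥ 43 and < 58.5 → Pass

Pass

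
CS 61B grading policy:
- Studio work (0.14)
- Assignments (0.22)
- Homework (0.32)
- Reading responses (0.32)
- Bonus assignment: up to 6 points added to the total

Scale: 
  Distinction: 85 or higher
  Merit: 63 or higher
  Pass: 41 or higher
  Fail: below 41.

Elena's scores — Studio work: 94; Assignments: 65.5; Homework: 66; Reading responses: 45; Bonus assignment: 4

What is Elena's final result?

Weighted total:
  Studio work 94 × 0.14 = 13.16
  Assignments 65.5 × 0.22 = 14.41
  Homework 66 × 0.32 = 21.12
  Reading responses 45 × 0.32 = 14.4
Sum = 63.09
Bonus assignment: 63.09 + 4 = 67.09
67.09 is ≥ 63 and < 85 → Merit

Merit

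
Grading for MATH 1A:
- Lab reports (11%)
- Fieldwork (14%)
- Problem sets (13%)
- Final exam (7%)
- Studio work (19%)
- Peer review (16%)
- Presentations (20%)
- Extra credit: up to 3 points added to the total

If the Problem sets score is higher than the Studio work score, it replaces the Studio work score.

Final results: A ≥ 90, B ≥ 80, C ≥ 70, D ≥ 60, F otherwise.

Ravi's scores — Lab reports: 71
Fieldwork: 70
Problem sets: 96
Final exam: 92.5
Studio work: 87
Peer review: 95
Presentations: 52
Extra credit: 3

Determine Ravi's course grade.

B

Problem sets (96) > Studio work (87), so Studio work counts as 96.
Weighted total:
  Lab reports 71 × 0.11 = 7.81
  Fieldwork 70 × 0.14 = 9.8
  Problem sets 96 × 0.13 = 12.48
  Final exam 92.5 × 0.07 = 6.475
  Studio work 96 × 0.19 = 18.24
  Peer review 95 × 0.16 = 15.2
  Presentations 52 × 0.2 = 10.4
Sum = 80.405
Extra credit: 80.405 + 3 = 83.405
83.405 is ≥ 80 and < 90 → B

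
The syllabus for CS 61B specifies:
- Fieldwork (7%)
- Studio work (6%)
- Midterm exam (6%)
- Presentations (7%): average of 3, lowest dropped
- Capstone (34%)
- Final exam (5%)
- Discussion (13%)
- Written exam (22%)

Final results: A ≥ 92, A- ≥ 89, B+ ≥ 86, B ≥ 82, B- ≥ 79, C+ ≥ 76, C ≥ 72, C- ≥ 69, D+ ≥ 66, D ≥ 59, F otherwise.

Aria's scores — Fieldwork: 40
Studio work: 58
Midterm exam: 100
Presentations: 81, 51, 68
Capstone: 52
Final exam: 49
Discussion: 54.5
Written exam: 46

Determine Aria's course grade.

F

Presentations: drop 51 → average of remaining 2 = 149/2 = 74.5
Weighted total:
  Fieldwork 40 × 0.07 = 2.8
  Studio work 58 × 0.06 = 3.48
  Midterm exam 100 × 0.06 = 6
  Presentations 74.5 × 0.07 = 5.215
  Capstone 52 × 0.34 = 17.68
  Final exam 49 × 0.05 = 2.45
  Discussion 54.5 × 0.13 = 7.085
  Written exam 46 × 0.22 = 10.12
Sum = 54.83
54.83 < 59 → F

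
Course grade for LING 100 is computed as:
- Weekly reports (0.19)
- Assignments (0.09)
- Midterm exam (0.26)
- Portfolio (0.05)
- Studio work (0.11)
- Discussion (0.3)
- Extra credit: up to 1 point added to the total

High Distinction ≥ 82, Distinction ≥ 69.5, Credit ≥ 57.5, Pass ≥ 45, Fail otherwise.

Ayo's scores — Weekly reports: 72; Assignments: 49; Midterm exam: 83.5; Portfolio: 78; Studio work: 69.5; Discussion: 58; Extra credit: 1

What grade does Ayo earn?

Distinction

Weighted total:
  Weekly reports 72 × 0.19 = 13.68
  Assignments 49 × 0.09 = 4.41
  Midterm exam 83.5 × 0.26 = 21.71
  Portfolio 78 × 0.05 = 3.9
  Studio work 69.5 × 0.11 = 7.645
  Discussion 58 × 0.3 = 17.4
Sum = 68.745
Extra credit: 68.745 + 1 = 69.745
69.745 is ≥ 69.5 and < 82 → Distinction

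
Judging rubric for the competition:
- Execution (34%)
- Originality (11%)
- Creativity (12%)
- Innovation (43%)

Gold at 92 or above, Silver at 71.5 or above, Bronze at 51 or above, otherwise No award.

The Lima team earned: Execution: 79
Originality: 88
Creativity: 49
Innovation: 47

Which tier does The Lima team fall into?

Weighted total:
  Execution 79 × 0.34 = 26.86
  Originality 88 × 0.11 = 9.68
  Creativity 49 × 0.12 = 5.88
  Innovation 47 × 0.43 = 20.21
Sum = 62.63
62.63 is ≥ 51 and < 71.5 → Bronze

Bronze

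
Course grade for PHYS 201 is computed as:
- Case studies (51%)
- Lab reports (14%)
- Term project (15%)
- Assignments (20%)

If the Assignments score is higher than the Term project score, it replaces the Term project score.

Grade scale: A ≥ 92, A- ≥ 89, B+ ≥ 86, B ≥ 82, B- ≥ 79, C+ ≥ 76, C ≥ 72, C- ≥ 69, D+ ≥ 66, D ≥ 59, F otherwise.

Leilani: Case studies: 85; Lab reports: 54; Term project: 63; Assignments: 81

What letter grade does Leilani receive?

Assignments (81) > Term project (63), so Term project counts as 81.
Weighted total:
  Case studies 85 × 0.51 = 43.35
  Lab reports 54 × 0.14 = 7.56
  Term project 81 × 0.15 = 12.15
  Assignments 81 × 0.2 = 16.2
Sum = 79.26
79.26 is ≥ 79 and < 82 → B-

B-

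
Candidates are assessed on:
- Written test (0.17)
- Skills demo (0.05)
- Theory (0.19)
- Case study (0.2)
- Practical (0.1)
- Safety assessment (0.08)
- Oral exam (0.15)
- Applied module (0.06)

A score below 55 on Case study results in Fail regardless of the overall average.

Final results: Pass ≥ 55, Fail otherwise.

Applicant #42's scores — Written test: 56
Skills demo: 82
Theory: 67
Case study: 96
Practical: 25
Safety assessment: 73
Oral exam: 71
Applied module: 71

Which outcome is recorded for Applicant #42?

Pass

Case study score 96 ≥ 55: minimum met.
Weighted total:
  Written test 56 × 0.17 = 9.52
  Skills demo 82 × 0.05 = 4.1
  Theory 67 × 0.19 = 12.73
  Case study 96 × 0.2 = 19.2
  Practical 25 × 0.1 = 2.5
  Safety assessment 73 × 0.08 = 5.84
  Oral exam 71 × 0.15 = 10.65
  Applied module 71 × 0.06 = 4.26
Sum = 68.8
68.8 ≥ 55 → Pass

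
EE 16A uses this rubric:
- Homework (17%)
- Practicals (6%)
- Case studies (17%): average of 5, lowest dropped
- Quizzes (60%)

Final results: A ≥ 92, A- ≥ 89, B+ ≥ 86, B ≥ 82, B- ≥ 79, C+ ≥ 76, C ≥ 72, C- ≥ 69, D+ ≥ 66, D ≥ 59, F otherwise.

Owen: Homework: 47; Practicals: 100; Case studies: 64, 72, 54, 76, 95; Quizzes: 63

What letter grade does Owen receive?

Case studies: drop 54 → average of remaining 4 = 307/4 = 76.75
Weighted total:
  Homework 47 × 0.17 = 7.99
  Practicals 100 × 0.06 = 6
  Case studies 76.75 × 0.17 = 13.0475
  Quizzes 63 × 0.6 = 37.8
Sum = 64.8375
64.8375 is ≥ 59 and < 66 → D

D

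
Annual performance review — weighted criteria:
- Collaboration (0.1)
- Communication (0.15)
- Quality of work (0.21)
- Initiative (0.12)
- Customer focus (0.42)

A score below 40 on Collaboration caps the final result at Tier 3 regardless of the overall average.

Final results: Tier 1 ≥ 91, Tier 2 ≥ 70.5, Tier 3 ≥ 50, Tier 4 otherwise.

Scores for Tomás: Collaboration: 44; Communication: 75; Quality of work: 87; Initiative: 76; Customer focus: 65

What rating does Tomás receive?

Tier 3

Collaboration score 44 ≥ 40: minimum met.
Weighted total:
  Collaboration 44 × 0.1 = 4.4
  Communication 75 × 0.15 = 11.25
  Quality of work 87 × 0.21 = 18.27
  Initiative 76 × 0.12 = 9.12
  Customer focus 65 × 0.42 = 27.3
Sum = 70.34
70.34 is ≥ 50 and < 70.5 → Tier 3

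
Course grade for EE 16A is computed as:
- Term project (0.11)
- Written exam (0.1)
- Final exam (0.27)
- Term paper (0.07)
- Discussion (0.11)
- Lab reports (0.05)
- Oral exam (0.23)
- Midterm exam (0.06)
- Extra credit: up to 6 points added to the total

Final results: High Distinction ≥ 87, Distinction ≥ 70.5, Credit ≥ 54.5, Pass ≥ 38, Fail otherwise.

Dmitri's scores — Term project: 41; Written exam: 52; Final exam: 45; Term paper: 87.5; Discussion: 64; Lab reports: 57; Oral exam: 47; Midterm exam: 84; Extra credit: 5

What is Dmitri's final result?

Credit

Weighted total:
  Term project 41 × 0.11 = 4.51
  Written exam 52 × 0.1 = 5.2
  Final exam 45 × 0.27 = 12.15
  Term paper 87.5 × 0.07 = 6.125
  Discussion 64 × 0.11 = 7.04
  Lab reports 57 × 0.05 = 2.85
  Oral exam 47 × 0.23 = 10.81
  Midterm exam 84 × 0.06 = 5.04
Sum = 53.725
Extra credit: 53.725 + 5 = 58.725
58.725 is ≥ 54.5 and < 70.5 → Credit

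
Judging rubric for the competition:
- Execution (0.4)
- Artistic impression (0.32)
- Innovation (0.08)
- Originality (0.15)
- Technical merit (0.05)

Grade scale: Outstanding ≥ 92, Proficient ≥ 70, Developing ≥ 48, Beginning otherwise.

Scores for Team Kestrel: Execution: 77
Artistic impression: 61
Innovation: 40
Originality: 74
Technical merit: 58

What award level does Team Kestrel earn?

Developing

Weighted total:
  Execution 77 × 0.4 = 30.8
  Artistic impression 61 × 0.32 = 19.52
  Innovation 40 × 0.08 = 3.2
  Originality 74 × 0.15 = 11.1
  Technical merit 58 × 0.05 = 2.9
Sum = 67.52
67.52 is ≥ 48 and < 70 → Developing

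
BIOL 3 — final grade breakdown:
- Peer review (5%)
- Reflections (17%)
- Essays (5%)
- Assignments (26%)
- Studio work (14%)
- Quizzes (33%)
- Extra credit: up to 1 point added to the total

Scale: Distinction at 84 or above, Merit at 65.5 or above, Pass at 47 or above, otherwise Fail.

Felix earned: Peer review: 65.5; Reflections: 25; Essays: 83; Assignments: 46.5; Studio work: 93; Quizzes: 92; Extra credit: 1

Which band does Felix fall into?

Weighted total:
  Peer review 65.5 × 0.05 = 3.275
  Reflections 25 × 0.17 = 4.25
  Essays 83 × 0.05 = 4.15
  Assignments 46.5 × 0.26 = 12.09
  Studio work 93 × 0.14 = 13.02
  Quizzes 92 × 0.33 = 30.36
Sum = 67.145
Extra credit: 67.145 + 1 = 68.145
68.145 is ≥ 65.5 and < 84 → Merit

Merit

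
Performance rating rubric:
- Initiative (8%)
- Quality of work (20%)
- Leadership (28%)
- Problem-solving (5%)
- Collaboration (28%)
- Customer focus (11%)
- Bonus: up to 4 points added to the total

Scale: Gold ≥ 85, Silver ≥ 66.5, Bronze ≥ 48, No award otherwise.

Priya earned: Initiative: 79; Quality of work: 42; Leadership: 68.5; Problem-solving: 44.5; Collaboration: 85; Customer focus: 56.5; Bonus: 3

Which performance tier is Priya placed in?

Silver

Weighted total:
  Initiative 79 × 0.08 = 6.32
  Quality of work 42 × 0.2 = 8.4
  Leadership 68.5 × 0.28 = 19.18
  Problem-solving 44.5 × 0.05 = 2.225
  Collaboration 85 × 0.28 = 23.8
  Customer focus 56.5 × 0.11 = 6.215
Sum = 66.14
Bonus: 66.14 + 3 = 69.14
69.14 is ≥ 66.5 and < 85 → Silver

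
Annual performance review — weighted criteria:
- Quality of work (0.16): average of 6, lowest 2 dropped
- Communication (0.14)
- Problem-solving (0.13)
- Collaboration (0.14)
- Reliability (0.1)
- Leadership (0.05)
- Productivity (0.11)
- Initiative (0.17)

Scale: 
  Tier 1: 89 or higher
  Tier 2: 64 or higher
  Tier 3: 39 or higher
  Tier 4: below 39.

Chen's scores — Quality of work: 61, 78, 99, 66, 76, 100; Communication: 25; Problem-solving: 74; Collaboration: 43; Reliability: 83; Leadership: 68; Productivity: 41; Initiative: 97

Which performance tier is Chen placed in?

Quality of work: drop 61, 66 → average of remaining 4 = 353/4 = 88.25
Weighted total:
  Quality of work 88.25 × 0.16 = 14.12
  Communication 25 × 0.14 = 3.5
  Problem-solving 74 × 0.13 = 9.62
  Collaboration 43 × 0.14 = 6.02
  Reliability 83 × 0.1 = 8.3
  Leadership 68 × 0.05 = 3.4
  Productivity 41 × 0.11 = 4.51
  Initiative 97 × 0.17 = 16.49
Sum = 65.96
65.96 is ≥ 64 and < 89 → Tier 2

Tier 2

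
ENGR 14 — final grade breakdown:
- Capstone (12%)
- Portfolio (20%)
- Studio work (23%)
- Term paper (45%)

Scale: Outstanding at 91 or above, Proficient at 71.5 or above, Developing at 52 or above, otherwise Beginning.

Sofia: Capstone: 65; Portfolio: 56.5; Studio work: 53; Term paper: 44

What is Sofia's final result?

Weighted total:
  Capstone 65 × 0.12 = 7.8
  Portfolio 56.5 × 0.2 = 11.3
  Studio work 53 × 0.23 = 12.19
  Term paper 44 × 0.45 = 19.8
Sum = 51.09
51.09 < 52 → Beginning

Beginning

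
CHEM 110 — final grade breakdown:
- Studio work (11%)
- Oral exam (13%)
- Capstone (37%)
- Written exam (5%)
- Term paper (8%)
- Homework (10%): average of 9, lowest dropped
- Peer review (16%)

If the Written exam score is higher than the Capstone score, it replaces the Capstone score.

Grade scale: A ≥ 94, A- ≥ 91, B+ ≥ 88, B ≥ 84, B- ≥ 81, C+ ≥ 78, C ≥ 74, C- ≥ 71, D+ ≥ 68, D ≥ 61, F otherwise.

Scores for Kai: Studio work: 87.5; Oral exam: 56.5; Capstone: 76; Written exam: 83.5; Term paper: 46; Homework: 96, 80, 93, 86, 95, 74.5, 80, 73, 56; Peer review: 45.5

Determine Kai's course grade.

C-

Homework: drop 56 → average of remaining 8 = 677.5/8 = 84.6875
Written exam (83.5) > Capstone (76), so Capstone counts as 83.5.
Weighted total:
  Studio work 87.5 × 0.11 = 9.625
  Oral exam 56.5 × 0.13 = 7.345
  Capstone 83.5 × 0.37 = 30.895
  Written exam 83.5 × 0.05 = 4.175
  Term paper 46 × 0.08 = 3.68
  Homework 84.6875 × 0.1 = 8.46875
  Peer review 45.5 × 0.16 = 7.28
Sum = 71.46875
71.46875 is ≥ 71 and < 74 → C-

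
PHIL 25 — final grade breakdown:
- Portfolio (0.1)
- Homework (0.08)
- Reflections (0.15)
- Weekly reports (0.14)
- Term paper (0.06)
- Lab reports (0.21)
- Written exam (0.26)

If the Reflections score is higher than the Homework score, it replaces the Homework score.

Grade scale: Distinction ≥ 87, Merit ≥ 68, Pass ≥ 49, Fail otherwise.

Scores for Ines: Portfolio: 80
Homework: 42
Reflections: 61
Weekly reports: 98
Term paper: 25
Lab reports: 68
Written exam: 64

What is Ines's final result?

Merit

Reflections (61) > Homework (42), so Homework counts as 61.
Weighted total:
  Portfolio 80 × 0.1 = 8
  Homework 61 × 0.08 = 4.88
  Reflections 61 × 0.15 = 9.15
  Weekly reports 98 × 0.14 = 13.72
  Term paper 25 × 0.06 = 1.5
  Lab reports 68 × 0.21 = 14.28
  Written exam 64 × 0.26 = 16.64
Sum = 68.17
68.17 is ≥ 68 and < 87 → Merit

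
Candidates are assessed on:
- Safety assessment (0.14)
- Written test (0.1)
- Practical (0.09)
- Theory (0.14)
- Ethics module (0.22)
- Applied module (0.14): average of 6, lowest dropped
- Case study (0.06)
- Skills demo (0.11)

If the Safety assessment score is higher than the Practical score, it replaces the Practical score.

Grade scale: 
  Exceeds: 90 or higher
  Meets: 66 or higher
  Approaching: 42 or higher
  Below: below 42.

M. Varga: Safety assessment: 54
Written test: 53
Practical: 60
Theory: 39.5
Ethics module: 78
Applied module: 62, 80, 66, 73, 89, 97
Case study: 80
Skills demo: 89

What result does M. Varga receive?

Applied module: drop 62 → average of remaining 5 = 405/5 = 81
Safety assessment (54) ≤ Practical (60), so Practical stays at 60.
Weighted total:
  Safety assessment 54 × 0.14 = 7.56
  Written test 53 × 0.1 = 5.3
  Practical 60 × 0.09 = 5.4
  Theory 39.5 × 0.14 = 5.53
  Ethics module 78 × 0.22 = 17.16
  Applied module 81 × 0.14 = 11.34
  Case study 80 × 0.06 = 4.8
  Skills demo 89 × 0.11 = 9.79
Sum = 66.88
66.88 is ≥ 66 and < 90 → Meets

Meets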